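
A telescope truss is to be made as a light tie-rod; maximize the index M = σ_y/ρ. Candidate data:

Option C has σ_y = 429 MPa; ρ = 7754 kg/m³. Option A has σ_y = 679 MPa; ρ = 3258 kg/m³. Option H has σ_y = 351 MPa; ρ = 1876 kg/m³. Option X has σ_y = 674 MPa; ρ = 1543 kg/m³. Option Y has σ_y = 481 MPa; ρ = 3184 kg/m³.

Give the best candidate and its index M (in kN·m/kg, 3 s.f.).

Per-candidate index values:
  option X: M = 437 kN·m/kg
  option A: M = 208 kN·m/kg
  option H: M = 187 kN·m/kg
  option Y: M = 151 kN·m/kg
  option C: M = 55.3 kN·m/kg
Option X has the largest M.

option X, M = 437 kN·m/kg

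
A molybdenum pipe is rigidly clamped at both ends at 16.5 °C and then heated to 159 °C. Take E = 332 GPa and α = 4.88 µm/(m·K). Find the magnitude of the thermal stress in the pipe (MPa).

231 MPa

ΔT = 142.5 K. Constrained thermal stress σ = E·α·ΔT = 332.0×10³ MPa × 4.88×10⁻⁶ × 142.5 = 231 MPa (compressive).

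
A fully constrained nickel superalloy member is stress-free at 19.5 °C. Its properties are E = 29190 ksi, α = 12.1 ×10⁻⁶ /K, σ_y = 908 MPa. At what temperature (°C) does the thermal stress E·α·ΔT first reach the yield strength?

E = 29190 ksi = 201.3 GPa.
E·α·ΔT = 908.0 MPa ⇒ ΔT = 908.0 / (201.3×10³ × 12.1×10⁻⁶) = 372.9 K.
T = 19.5 + 372.9 = 392.4 °C.

392 °C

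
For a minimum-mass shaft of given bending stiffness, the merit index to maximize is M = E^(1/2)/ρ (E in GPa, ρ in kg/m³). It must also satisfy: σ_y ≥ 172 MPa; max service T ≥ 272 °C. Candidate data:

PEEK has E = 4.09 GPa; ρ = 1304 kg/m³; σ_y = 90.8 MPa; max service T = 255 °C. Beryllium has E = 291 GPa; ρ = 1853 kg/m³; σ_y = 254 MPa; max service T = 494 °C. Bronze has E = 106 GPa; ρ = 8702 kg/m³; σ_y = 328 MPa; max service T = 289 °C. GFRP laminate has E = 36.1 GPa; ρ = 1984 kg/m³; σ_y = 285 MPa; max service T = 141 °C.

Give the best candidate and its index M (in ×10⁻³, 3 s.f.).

Screen on constraints: σ_y ≥ 172 MPa; max service T ≥ 272 °C. Survivors: beryllium, bronze.
Computing M directly (units already consistent):
  beryllium: M = 9.21×10⁻³
  bronze: M = 1.18×10⁻³
Beryllium ranks first.

beryllium, M = 9.21×10⁻³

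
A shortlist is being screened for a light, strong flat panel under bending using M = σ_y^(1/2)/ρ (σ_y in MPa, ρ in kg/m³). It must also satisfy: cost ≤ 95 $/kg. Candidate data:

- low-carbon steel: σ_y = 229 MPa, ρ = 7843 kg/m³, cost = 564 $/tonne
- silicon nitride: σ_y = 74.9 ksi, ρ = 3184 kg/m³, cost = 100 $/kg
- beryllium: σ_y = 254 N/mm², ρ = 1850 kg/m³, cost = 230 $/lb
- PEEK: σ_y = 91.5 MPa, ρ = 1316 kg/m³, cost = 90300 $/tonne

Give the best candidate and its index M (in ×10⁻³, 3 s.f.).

Screen on constraints: cost ≤ 95 $/kg. Survivors: low-carbon steel, PEEK.
Convert each candidate to consistent units, then evaluate M:
  low-carbon steel: σ_y = 229.0 MPa, ρ = 7843 kg/m³
  PEEK: σ_y = 91.50 MPa, ρ = 1316 kg/m³
  PEEK: M = 7.27×10⁻³
  low-carbon steel: M = 1.93×10⁻³
PEEK has the largest M.

PEEK, M = 7.27×10⁻³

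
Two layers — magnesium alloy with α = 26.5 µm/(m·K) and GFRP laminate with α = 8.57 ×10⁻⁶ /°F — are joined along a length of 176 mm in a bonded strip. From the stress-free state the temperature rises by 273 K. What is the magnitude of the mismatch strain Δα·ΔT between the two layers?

3.02×10⁻³

GFRP laminate: α = 8.57×10⁻⁶/°F × 9/5 = 15.4×10⁻⁶/K.
Δα = |26.5 − 15.4|×10⁻⁶/K = 11.1×10⁻⁶/K.
Mismatch strain = Δα·ΔT = 11.1×10⁻⁶ × 273.0 = 3.02×10⁻³.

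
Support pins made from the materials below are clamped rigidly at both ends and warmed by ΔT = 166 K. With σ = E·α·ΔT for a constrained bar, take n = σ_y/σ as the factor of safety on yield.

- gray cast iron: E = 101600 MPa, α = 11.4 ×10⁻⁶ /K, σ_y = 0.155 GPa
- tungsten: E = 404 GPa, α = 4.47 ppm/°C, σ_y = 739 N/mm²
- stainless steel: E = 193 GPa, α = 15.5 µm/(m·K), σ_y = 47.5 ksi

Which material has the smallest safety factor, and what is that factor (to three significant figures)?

stainless steel, n = 0.660

Converting E to GPa, α to ×10⁻⁶/K, σ_y to MPa, then σ and n for each:
  gray cast iron: E = 101.6, α = 11.4, σ_y = 155.0 → σ = 192 MPa, n = 0.806
  tungsten: E = 404.0, α = 4.47, σ_y = 739.0 → σ = 300 MPa, n = 2.47
  stainless steel: E = 193.0, α = 15.5, σ_y = 327.5 → σ = 497 MPa, n = 0.660
Stainless steel has the lowest safety factor, n = 0.660.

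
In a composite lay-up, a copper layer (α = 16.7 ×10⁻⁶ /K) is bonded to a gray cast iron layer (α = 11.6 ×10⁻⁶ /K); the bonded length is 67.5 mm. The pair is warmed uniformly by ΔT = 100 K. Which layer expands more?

copper

α(copper) = 16.7×10⁻⁶/K vs α(gray cast iron) = 11.6×10⁻⁶/K.
Higher α expands more for the same ΔT: copper.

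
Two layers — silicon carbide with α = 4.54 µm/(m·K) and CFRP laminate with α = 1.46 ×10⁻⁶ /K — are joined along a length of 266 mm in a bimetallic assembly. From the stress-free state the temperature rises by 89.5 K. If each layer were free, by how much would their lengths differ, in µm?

73.3 µm

Δα = |4.54 − 1.46|×10⁻⁶/K = 3.08×10⁻⁶/K.
ΔL_mismatch = Δα·L·ΔT = 3.08×10⁻⁶ × 266.0 mm × 89.5 K = 73.3 µm.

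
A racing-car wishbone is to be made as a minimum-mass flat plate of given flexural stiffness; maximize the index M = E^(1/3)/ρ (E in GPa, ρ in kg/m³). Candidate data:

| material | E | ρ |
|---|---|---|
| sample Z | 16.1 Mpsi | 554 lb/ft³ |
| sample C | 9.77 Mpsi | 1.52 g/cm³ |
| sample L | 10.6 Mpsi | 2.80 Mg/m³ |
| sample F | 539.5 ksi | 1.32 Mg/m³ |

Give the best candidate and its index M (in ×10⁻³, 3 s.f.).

sample C, M = 2.68×10⁻³

Convert each candidate to consistent units, then evaluate M:
  sample Z: E = 111.0 GPa, ρ = 8874 kg/m³
  sample C: E = 67.36 GPa, ρ = 1520 kg/m³
  sample L: E = 73.08 GPa, ρ = 2800 kg/m³
  sample F: E = 3.720 GPa, ρ = 1320 kg/m³
  sample C: M = 2.68×10⁻³
  sample L: M = 1.49×10⁻³
  sample F: M = 1.17×10⁻³
  sample Z: M = 0.542×10⁻³
Sample C ranks first.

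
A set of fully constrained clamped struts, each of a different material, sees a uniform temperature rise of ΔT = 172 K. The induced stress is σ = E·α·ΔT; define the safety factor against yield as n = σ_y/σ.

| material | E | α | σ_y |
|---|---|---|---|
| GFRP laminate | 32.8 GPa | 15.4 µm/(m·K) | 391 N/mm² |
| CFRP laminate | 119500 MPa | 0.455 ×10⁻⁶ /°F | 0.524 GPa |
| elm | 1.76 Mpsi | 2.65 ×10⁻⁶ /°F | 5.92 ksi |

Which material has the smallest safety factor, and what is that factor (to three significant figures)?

Per material, after unit conversion:
  GFRP laminate: E = 32.80, α = 15.4, σ_y = 391.0 → σ = 86.9 MPa, n = 4.50
  CFRP laminate: E = 119.5, α = 0.819, σ_y = 524.0 → σ = 16.8 MPa, n = 31.1
  elm: E = 12.13, α = 4.77, σ_y = 40.82 → σ = 9.96 MPa, n = 4.10
The minimum is elm at n = 4.10.

elm, n = 4.10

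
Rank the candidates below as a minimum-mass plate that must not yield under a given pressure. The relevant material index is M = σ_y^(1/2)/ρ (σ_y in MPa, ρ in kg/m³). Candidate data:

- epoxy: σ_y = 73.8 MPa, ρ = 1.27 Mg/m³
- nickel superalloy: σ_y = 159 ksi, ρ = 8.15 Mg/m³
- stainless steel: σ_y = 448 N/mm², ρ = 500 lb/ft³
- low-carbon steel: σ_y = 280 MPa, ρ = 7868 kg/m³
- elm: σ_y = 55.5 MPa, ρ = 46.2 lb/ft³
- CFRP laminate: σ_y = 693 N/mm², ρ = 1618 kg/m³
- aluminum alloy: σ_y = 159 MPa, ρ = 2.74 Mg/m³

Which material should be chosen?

CFRP laminate

After converting to SI:
  epoxy: σ_y = 73.80 MPa, ρ = 1270 kg/m³
  nickel superalloy: σ_y = 1096 MPa, ρ = 8150 kg/m³
  stainless steel: σ_y = 448.0 MPa, ρ = 8009 kg/m³
  low-carbon steel: σ_y = 280.0 MPa, ρ = 7868 kg/m³
  elm: σ_y = 55.50 MPa, ρ = 740.1 kg/m³
  CFRP laminate: σ_y = 693.0 MPa, ρ = 1618 kg/m³
  aluminum alloy: σ_y = 159.0 MPa, ρ = 2740 kg/m³
  CFRP laminate: M = 16.3×10⁻³
  elm: M = 10.1×10⁻³
  epoxy: M = 6.76×10⁻³
  aluminum alloy: M = 4.60×10⁻³
  nickel superalloy: M = 4.06×10⁻³
  stainless steel: M = 2.64×10⁻³
  low-carbon steel: M = 2.13×10⁻³
CFRP laminate has the largest M.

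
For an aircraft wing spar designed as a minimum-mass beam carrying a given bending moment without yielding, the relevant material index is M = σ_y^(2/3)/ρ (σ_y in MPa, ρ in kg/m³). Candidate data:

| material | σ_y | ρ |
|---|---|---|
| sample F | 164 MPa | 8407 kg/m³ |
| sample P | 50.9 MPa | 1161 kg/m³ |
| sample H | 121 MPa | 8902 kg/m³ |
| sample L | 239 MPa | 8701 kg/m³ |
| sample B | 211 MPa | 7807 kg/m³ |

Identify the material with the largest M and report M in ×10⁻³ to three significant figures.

Evaluate M for each candidate:
  sample P: M = 11.8×10⁻³
  sample B: M = 4.54×10⁻³
  sample L: M = 4.43×10⁻³
  sample F: M = 3.56×10⁻³
  sample H: M = 2.75×10⁻³
Sample P ranks first.

sample P, M = 11.8×10⁻³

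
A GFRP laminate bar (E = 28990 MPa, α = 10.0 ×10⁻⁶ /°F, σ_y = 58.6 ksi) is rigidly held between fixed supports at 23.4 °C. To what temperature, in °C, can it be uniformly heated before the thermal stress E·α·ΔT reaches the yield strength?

E = 28990 MPa = 28.99 GPa.
α = 10.0×10⁻⁶/°F × 9/5 = 18.0×10⁻⁶/K.
σ_y = 58.6 ksi = 404.0 MPa.
E·α·ΔT = 404.0 MPa ⇒ ΔT = 404.0 / (28.99×10³ × 18.0×10⁻⁶) = 774.3 K.
T = 23.4 + 774.3 = 797.7 °C.

798 °C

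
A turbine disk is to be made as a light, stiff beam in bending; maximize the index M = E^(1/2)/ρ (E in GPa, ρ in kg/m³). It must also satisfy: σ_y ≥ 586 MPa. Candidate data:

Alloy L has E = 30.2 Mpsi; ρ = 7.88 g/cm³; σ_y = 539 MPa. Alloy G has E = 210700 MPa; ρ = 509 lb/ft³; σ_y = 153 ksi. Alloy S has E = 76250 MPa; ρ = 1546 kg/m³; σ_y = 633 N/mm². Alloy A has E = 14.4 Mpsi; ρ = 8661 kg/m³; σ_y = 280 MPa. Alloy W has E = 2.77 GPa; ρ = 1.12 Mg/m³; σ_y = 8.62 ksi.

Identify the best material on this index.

alloy S

Screen on constraints: σ_y ≥ 586 MPa. Survivors: alloy G, alloy S.
In SI units:
  alloy G: E = 210.7 GPa, ρ = 8153 kg/m³
  alloy S: E = 76.25 GPa, ρ = 1546 kg/m³
  alloy S: M = 5.65×10⁻³
  alloy G: M = 1.78×10⁻³
Alloy S has the largest M.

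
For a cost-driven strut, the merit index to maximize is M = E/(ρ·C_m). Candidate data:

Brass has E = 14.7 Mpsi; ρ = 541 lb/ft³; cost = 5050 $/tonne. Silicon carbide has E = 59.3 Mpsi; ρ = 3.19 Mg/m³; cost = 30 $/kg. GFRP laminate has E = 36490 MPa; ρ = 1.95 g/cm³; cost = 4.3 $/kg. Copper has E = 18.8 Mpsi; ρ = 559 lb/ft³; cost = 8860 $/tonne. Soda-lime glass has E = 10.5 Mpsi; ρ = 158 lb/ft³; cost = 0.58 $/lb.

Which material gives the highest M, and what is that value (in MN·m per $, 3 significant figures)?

soda-lime glass, M = 22.4 MN·m per $

Putting every candidate on a common basis:
  brass: E = 101.4 GPa, ρ = 8666 kg/m³, cost = 5.050 $/kg
  silicon carbide: E = 408.9 GPa, ρ = 3190 kg/m³, cost = 30.00 $/kg
  GFRP laminate: E = 36.49 GPa, ρ = 1950 kg/m³, cost = 4.300 $/kg
  copper: E = 129.6 GPa, ρ = 8954 kg/m³, cost = 8.860 $/kg
  soda-lime glass: E = 72.39 GPa, ρ = 2531 kg/m³, cost = 1.279 $/kg
  soda-lime glass: M = 22.4 MN·m per $
  GFRP laminate: M = 4.35 MN·m per $
  silicon carbide: M = 4.27 MN·m per $
  brass: M = 2.32 MN·m per $
  copper: M = 1.63 MN·m per $
Soda-lime glass ranks first.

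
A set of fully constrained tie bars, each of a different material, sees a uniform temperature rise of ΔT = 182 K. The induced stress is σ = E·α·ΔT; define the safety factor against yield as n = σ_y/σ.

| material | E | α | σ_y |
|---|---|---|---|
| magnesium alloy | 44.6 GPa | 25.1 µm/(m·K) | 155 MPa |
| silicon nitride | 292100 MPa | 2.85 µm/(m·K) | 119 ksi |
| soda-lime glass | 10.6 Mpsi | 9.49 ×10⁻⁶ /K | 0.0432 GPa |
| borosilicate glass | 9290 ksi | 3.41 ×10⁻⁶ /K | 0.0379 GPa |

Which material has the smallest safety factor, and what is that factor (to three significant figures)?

Converting E to GPa, α to ×10⁻⁶/K, σ_y to MPa, then σ and n for each:
  magnesium alloy: E = 44.60, α = 25.1, σ_y = 155.0 → σ = 204 MPa, n = 0.761
  silicon nitride: E = 292.1, α = 2.85, σ_y = 820.5 → σ = 152 MPa, n = 5.42
  soda-lime glass: E = 73.08, α = 9.49, σ_y = 43.20 → σ = 126 MPa, n = 0.342
  borosilicate glass: E = 64.05, α = 3.41, σ_y = 37.90 → σ = 39.8 MPa, n = 0.953
Smallest n: soda-lime glass with n = 0.342.

soda-lime glass, n = 0.342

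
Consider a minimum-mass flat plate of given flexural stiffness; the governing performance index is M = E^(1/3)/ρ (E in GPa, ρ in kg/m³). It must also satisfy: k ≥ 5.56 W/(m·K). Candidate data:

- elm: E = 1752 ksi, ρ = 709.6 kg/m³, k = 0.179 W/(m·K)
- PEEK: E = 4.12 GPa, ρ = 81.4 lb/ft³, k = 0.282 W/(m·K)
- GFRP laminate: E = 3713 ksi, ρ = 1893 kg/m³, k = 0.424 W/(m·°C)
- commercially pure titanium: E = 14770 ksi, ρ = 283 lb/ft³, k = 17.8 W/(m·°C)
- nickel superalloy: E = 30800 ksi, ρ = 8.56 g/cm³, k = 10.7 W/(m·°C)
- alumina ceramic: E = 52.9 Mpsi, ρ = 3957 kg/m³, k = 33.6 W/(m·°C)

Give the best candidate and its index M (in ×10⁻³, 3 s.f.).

Screen on constraints: k ≥ 5.56 W/(m·K). Survivors: commercially pure titanium, nickel superalloy, alumina ceramic.
Convert each candidate to consistent units, then evaluate M:
  commercially pure titanium: E = 101.8 GPa, ρ = 4533 kg/m³
  nickel superalloy: E = 212.4 GPa, ρ = 8560 kg/m³
  alumina ceramic: E = 364.7 GPa, ρ = 3957 kg/m³
  alumina ceramic: M = 1.81×10⁻³
  commercially pure titanium: M = 1.03×10⁻³
  nickel superalloy: M = 0.697×10⁻³
The maximum is for alumina ceramic.

alumina ceramic, M = 1.81×10⁻³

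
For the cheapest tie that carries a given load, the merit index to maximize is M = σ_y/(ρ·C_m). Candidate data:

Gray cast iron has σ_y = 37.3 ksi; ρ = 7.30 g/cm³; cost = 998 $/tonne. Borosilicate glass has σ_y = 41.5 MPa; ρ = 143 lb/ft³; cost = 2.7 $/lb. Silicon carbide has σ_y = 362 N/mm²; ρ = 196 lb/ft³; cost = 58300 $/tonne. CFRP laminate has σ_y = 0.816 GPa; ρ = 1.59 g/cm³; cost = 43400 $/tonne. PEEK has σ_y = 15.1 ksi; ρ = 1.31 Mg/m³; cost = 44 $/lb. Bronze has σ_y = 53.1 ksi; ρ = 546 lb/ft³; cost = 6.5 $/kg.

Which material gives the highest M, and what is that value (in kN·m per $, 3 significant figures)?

Normalizing units and computing the index:
  gray cast iron: σ_y = 257.2 MPa, ρ = 7300 kg/m³, cost = 0.9980 $/kg
  borosilicate glass: σ_y = 41.50 MPa, ρ = 2291 kg/m³, cost = 5.952 $/kg
  silicon carbide: σ_y = 362.0 MPa, ρ = 3140 kg/m³, cost = 58.30 $/kg
  CFRP laminate: σ_y = 816.0 MPa, ρ = 1590 kg/m³, cost = 43.40 $/kg
  PEEK: σ_y = 104.1 MPa, ρ = 1310 kg/m³, cost = 97.00 $/kg
  bronze: σ_y = 366.1 MPa, ρ = 8746 kg/m³, cost = 6.500 $/kg
  gray cast iron: M = 35.3 kN·m per $
  CFRP laminate: M = 11.8 kN·m per $
  bronze: M = 6.44 kN·m per $
  borosilicate glass: M = 3.04 kN·m per $
  silicon carbide: M = 1.98 kN·m per $
  PEEK: M = 0.819 kN·m per $
Gray cast iron ranks first.

gray cast iron, M = 35.3 kN·m per $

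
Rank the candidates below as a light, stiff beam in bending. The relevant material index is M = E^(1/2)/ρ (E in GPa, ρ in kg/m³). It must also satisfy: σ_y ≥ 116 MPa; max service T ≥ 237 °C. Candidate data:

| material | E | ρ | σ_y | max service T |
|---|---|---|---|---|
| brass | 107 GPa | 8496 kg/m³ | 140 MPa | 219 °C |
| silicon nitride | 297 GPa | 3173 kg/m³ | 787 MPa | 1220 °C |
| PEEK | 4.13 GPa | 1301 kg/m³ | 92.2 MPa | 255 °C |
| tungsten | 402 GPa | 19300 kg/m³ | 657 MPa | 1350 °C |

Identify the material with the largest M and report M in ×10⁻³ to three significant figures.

silicon nitride, M = 5.43×10⁻³

Screen on constraints: σ_y ≥ 116 MPa; max service T ≥ 237 °C. Survivors: silicon nitride, tungsten.
Computing M directly (units already consistent):
  silicon nitride: M = 5.43×10⁻³
  tungsten: M = 1.04×10⁻³
Silicon nitride has the largest M.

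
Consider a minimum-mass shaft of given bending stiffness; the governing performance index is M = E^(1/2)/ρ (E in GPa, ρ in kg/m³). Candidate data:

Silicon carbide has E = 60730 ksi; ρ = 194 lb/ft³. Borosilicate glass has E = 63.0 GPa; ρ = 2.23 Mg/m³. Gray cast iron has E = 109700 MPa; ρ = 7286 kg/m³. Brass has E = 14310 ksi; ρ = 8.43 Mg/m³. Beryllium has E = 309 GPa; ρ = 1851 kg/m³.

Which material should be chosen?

beryllium

Convert each candidate to consistent units, then evaluate M:
  silicon carbide: E = 418.7 GPa, ρ = 3108 kg/m³
  borosilicate glass: E = 63.00 GPa, ρ = 2230 kg/m³
  gray cast iron: E = 109.7 GPa, ρ = 7286 kg/m³
  brass: E = 98.66 GPa, ρ = 8430 kg/m³
  beryllium: E = 309.0 GPa, ρ = 1851 kg/m³
  beryllium: M = 9.50×10⁻³
  silicon carbide: M = 6.58×10⁻³
  borosilicate glass: M = 3.56×10⁻³
  gray cast iron: M = 1.44×10⁻³
  brass: M = 1.18×10⁻³
Beryllium ranks first.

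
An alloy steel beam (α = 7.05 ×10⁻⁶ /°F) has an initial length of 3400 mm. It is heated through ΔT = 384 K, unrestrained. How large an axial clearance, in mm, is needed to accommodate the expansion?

16.6 mm

Convert α: 7.05×10⁻⁶/°F × (9/5) = 12.7×10⁻⁶/K.
ΔL = α·L₀·ΔT = 12.7×10⁻⁶ × 3400 mm × 384.0 K = 16.6 mm.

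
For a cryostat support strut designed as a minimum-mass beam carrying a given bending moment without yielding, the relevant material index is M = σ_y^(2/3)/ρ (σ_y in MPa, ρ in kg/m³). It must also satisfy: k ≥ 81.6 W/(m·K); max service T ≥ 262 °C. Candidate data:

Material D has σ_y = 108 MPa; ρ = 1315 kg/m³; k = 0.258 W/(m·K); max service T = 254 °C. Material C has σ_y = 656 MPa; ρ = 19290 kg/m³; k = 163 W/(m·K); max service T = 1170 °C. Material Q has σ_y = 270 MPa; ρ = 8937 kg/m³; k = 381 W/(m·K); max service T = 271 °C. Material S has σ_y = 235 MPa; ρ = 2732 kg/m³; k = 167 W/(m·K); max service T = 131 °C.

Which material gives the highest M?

material Q

Screen on constraints: k ≥ 81.6 W/(m·K); max service T ≥ 262 °C. Survivors: material C, material Q.
Per-candidate index values:
  material Q: M = 4.67×10⁻³
  material C: M = 3.91×10⁻³
Material Q has the largest M.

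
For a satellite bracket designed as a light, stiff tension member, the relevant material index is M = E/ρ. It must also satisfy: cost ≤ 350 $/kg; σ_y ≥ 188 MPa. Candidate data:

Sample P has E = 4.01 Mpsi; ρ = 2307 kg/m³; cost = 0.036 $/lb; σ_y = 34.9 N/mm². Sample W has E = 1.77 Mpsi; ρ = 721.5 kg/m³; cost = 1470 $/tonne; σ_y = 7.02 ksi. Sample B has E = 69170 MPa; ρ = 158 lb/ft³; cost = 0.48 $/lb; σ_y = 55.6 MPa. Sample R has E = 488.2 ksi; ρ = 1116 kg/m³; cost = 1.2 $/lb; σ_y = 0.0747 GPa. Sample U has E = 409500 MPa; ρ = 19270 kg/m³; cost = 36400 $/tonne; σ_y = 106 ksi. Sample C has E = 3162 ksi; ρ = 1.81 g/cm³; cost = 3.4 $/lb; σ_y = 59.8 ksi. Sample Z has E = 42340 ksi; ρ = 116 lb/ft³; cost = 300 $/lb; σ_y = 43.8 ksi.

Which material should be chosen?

sample U

Screen on constraints: cost ≤ 350 $/kg; σ_y ≥ 188 MPa. Survivors: sample U, sample C.
Normalizing units and computing the index:
  sample U: E = 409.5 GPa, ρ = 19270 kg/m³
  sample C: E = 21.80 GPa, ρ = 1810 kg/m³
  sample U: M = 21.3 MN·m/kg
  sample C: M = 12.0 MN·m/kg
Sample U ranks first.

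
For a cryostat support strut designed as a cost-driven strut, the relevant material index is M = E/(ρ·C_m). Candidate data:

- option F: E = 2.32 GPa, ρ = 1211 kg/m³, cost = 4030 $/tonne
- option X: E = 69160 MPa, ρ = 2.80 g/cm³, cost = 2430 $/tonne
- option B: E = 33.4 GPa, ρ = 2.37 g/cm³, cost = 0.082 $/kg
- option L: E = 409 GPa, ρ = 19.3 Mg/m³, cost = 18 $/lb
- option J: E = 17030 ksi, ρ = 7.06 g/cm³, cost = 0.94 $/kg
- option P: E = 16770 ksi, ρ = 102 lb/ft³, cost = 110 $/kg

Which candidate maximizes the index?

Convert each candidate to consistent units, then evaluate M:
  option F: E = 2.320 GPa, ρ = 1211 kg/m³, cost = 4.030 $/kg
  option X: E = 69.16 GPa, ρ = 2800 kg/m³, cost = 2.430 $/kg
  option B: E = 33.40 GPa, ρ = 2370 kg/m³, cost = 0.08200 $/kg
  option L: E = 409.0 GPa, ρ = 19300 kg/m³, cost = 39.68 $/kg
  option J: E = 117.4 GPa, ρ = 7060 kg/m³, cost = 0.9400 $/kg
  option P: E = 115.6 GPa, ρ = 1634 kg/m³, cost = 110.0 $/kg
  option B: M = 172 MN·m per $
  option J: M = 17.7 MN·m per $
  option X: M = 10.2 MN·m per $
  option P: M = 0.643 MN·m per $
  option L: M = 0.534 MN·m per $
  option F: M = 0.475 MN·m per $
Highest index: option B.

option B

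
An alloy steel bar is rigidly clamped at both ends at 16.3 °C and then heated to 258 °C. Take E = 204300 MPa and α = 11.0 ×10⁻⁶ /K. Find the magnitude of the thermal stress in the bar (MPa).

543 MPa

E = 204300 MPa = 204.3 GPa.
ΔT = 241.7 K. Constrained thermal stress σ = E·α·ΔT = 204.3×10³ MPa × 11.0×10⁻⁶ × 241.7 = 543 MPa (compressive).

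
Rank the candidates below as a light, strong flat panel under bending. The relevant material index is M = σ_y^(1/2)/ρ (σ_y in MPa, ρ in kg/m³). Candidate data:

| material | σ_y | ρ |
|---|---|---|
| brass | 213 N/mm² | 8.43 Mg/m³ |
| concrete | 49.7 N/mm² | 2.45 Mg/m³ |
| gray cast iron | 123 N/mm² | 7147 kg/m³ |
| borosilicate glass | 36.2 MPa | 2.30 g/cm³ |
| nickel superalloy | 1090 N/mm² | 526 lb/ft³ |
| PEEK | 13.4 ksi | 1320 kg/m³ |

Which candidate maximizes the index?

After converting to SI:
  brass: σ_y = 213.0 MPa, ρ = 8430 kg/m³
  concrete: σ_y = 49.70 MPa, ρ = 2450 kg/m³
  gray cast iron: σ_y = 123.0 MPa, ρ = 7147 kg/m³
  borosilicate glass: σ_y = 36.20 MPa, ρ = 2300 kg/m³
  nickel superalloy: σ_y = 1090 MPa, ρ = 8426 kg/m³
  PEEK: σ_y = 92.39 MPa, ρ = 1320 kg/m³
  PEEK: M = 7.28×10⁻³
  nickel superalloy: M = 3.92×10⁻³
  concrete: M = 2.88×10⁻³
  borosilicate glass: M = 2.62×10⁻³
  brass: M = 1.73×10⁻³
  gray cast iron: M = 1.55×10⁻³
Highest index: PEEK.

PEEK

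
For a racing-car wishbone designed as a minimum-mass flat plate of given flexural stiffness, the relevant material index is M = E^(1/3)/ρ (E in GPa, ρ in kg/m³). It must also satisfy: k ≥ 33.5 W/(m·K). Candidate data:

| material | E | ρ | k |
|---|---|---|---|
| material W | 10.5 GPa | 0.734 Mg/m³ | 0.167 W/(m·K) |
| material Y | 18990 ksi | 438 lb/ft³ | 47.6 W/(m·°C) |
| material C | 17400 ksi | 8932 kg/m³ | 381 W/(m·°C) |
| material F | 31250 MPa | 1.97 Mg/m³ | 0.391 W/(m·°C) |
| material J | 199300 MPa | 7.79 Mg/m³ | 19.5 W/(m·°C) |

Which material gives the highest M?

Screen on constraints: k ≥ 33.5 W/(m·K). Survivors: material Y, material C.
Convert each candidate to consistent units, then evaluate M:
  material Y: E = 130.9 GPa, ρ = 7016 kg/m³
  material C: E = 120.0 GPa, ρ = 8932 kg/m³
  material Y: M = 0.724×10⁻³
  material C: M = 0.552×10⁻³
Highest index: material Y.

material Y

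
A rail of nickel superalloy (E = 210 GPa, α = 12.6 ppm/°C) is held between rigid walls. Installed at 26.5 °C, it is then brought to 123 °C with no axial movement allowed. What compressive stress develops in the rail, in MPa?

255 MPa

ΔT = 96.50 K. Constrained thermal stress σ = E·α·ΔT = 210.0×10³ MPa × 12.6×10⁻⁶ × 96.50 = 255 MPa (compressive).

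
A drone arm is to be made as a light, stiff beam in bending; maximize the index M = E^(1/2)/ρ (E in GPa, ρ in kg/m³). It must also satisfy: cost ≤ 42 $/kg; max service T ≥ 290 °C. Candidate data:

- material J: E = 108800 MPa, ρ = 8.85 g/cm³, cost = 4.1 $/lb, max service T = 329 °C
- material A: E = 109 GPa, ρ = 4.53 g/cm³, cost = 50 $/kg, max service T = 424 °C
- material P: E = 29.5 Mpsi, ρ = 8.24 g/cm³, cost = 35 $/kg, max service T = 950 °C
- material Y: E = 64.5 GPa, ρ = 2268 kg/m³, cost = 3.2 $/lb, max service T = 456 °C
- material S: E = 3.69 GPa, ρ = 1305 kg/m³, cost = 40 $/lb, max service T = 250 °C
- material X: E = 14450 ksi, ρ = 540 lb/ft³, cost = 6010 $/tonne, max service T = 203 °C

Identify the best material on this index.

Screen on constraints: cost ≤ 42 $/kg; max service T ≥ 290 °C. Survivors: material J, material P, material Y.
Putting every candidate on a common basis:
  material J: E = 108.8 GPa, ρ = 8850 kg/m³
  material P: E = 203.4 GPa, ρ = 8240 kg/m³
  material Y: E = 64.50 GPa, ρ = 2268 kg/m³
  material Y: M = 3.54×10⁻³
  material P: M = 1.73×10⁻³
  material J: M = 1.18×10⁻³
Highest index: material Y.

material Y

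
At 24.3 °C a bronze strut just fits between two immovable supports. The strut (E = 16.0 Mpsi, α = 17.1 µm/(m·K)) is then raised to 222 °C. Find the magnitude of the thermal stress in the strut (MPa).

E = 16.0 Mpsi = 110.3 GPa.
ΔT = 197.7 K. Constrained thermal stress σ = E·α·ΔT = 110.3×10³ MPa × 17.1×10⁻⁶ × 197.7 = 373 MPa (compressive).

373 MPa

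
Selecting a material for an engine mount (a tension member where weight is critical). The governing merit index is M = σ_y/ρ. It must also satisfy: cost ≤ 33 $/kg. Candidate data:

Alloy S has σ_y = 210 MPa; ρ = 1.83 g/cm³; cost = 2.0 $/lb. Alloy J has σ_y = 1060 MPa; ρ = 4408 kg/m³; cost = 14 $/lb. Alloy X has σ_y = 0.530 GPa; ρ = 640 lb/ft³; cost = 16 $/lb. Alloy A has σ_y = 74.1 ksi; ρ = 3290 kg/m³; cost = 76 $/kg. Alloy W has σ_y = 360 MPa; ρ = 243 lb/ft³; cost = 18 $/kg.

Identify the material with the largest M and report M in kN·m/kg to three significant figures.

Screen on constraints: cost ≤ 33 $/kg. Survivors: alloy S, alloy J, alloy W.
Putting every candidate on a common basis:
  alloy S: σ_y = 210.0 MPa, ρ = 1830 kg/m³
  alloy J: σ_y = 1060 MPa, ρ = 4408 kg/m³
  alloy W: σ_y = 360.0 MPa, ρ = 3892 kg/m³
  alloy J: M = 240 kN·m/kg
  alloy S: M = 115 kN·m/kg
  alloy W: M = 92.5 kN·m/kg
The maximum is for alloy J.

alloy J, M = 240 kN·m/kg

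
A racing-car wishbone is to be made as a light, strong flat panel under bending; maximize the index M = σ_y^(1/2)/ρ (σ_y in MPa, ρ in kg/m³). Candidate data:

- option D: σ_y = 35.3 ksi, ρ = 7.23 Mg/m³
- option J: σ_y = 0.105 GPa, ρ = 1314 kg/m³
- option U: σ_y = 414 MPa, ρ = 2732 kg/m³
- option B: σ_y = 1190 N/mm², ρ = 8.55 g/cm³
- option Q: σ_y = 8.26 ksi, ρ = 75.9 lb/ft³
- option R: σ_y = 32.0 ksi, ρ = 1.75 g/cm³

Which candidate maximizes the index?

Putting every candidate on a common basis:
  option D: σ_y = 243.4 MPa, ρ = 7230 kg/m³
  option J: σ_y = 105.0 MPa, ρ = 1314 kg/m³
  option U: σ_y = 414.0 MPa, ρ = 2732 kg/m³
  option B: σ_y = 1190 MPa, ρ = 8550 kg/m³
  option Q: σ_y = 56.95 MPa, ρ = 1216 kg/m³
  option R: σ_y = 220.6 MPa, ρ = 1750 kg/m³
  option R: M = 8.49×10⁻³
  option J: M = 7.80×10⁻³
  option U: M = 7.45×10⁻³
  option Q: M = 6.21×10⁻³
  option B: M = 4.03×10⁻³
  option D: M = 2.16×10⁻³
The maximum is for option R.

option R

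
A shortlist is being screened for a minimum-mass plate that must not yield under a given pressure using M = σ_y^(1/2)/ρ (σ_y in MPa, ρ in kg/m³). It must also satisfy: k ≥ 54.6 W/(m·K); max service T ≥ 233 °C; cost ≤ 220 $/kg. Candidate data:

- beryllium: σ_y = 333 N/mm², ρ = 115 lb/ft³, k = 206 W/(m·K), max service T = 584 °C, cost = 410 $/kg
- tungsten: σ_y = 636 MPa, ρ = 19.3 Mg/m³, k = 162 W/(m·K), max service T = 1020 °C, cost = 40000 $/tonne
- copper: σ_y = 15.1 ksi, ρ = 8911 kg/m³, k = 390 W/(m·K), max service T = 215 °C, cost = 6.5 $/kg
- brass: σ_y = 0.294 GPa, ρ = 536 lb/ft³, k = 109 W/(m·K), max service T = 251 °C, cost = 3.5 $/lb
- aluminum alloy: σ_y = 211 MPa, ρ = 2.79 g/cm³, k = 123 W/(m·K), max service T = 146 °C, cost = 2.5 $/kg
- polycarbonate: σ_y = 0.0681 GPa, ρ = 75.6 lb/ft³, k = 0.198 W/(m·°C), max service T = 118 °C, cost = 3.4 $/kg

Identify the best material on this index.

Screen on constraints: k ≥ 54.6 W/(m·K); max service T ≥ 233 °C; cost ≤ 220 $/kg. Survivors: tungsten, brass.
After converting to SI:
  tungsten: σ_y = 636.0 MPa, ρ = 19300 kg/m³
  brass: σ_y = 294.0 MPa, ρ = 8586 kg/m³
  brass: M = 2.00×10⁻³
  tungsten: M = 1.31×10⁻³
Highest index: brass.

brass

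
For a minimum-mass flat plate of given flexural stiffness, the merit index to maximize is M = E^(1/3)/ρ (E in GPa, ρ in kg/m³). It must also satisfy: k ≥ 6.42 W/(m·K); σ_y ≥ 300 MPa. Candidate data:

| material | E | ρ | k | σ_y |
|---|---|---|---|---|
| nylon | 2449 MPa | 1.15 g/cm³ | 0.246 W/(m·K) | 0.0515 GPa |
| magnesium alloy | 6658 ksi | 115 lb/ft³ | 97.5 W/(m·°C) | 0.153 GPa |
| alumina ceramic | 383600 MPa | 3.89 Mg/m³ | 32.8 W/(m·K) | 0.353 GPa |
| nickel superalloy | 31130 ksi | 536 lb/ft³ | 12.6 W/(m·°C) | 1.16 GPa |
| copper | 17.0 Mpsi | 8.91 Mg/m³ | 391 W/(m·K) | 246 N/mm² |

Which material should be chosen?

Screen on constraints: k ≥ 6.42 W/(m·K); σ_y ≥ 300 MPa. Survivors: alumina ceramic, nickel superalloy.
Putting every candidate on a common basis:
  alumina ceramic: E = 383.6 GPa, ρ = 3890 kg/m³
  nickel superalloy: E = 214.6 GPa, ρ = 8586 kg/m³
  alumina ceramic: M = 1.87×10⁻³
  nickel superalloy: M = 0.697×10⁻³
Highest index: alumina ceramic.

alumina ceramic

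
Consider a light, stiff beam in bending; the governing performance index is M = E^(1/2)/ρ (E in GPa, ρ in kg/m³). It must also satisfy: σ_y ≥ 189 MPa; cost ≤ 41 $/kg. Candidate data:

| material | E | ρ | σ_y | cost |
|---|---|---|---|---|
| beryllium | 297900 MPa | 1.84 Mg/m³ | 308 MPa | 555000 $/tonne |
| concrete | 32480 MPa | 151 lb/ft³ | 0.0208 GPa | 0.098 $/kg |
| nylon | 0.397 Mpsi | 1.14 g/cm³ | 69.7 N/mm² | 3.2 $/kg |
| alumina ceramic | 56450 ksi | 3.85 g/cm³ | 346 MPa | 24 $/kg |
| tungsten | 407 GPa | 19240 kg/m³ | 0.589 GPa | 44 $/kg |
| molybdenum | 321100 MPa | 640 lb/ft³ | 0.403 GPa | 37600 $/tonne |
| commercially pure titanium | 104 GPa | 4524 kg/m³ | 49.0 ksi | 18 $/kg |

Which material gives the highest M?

alumina ceramic

Screen on constraints: σ_y ≥ 189 MPa; cost ≤ 41 $/kg. Survivors: alumina ceramic, molybdenum, commercially pure titanium.
Normalizing units and computing the index:
  alumina ceramic: E = 389.2 GPa, ρ = 3850 kg/m³
  molybdenum: E = 321.1 GPa, ρ = 10250 kg/m³
  commercially pure titanium: E = 104.0 GPa, ρ = 4524 kg/m³
  alumina ceramic: M = 5.12×10⁻³
  commercially pure titanium: M = 2.25×10⁻³
  molybdenum: M = 1.75×10⁻³
Highest index: alumina ceramic.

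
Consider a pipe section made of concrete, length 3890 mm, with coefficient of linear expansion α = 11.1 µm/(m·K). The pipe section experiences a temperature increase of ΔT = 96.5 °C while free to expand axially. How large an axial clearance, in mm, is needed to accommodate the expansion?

4.17 mm

ΔL = α·L₀·ΔT = 11.1×10⁻⁶ × 3890 mm × 96.50 K = 4.17 mm.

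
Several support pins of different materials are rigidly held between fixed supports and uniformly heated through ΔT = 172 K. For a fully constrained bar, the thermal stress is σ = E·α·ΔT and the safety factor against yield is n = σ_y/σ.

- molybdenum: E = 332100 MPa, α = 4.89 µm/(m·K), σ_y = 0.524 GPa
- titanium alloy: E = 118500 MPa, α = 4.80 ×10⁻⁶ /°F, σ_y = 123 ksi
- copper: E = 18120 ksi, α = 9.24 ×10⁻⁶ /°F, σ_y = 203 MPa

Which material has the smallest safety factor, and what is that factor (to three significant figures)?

copper, n = 0.568

Per material, after unit conversion:
  molybdenum: E = 332.1, α = 4.89, σ_y = 524.0 → σ = 279 MPa, n = 1.88
  titanium alloy: E = 118.5, α = 8.64, σ_y = 848.1 → σ = 176 MPa, n = 4.82
  copper: E = 124.9, α = 16.6, σ_y = 203.0 → σ = 357 MPa, n = 0.568
Smallest n: copper with n = 0.568.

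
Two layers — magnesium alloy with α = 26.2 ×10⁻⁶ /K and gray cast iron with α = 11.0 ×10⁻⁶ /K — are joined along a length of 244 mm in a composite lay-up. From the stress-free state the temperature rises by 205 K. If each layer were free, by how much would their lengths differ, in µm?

Δα = |26.2 − 11.0|×10⁻⁶/K = 15.2×10⁻⁶/K.
ΔL_mismatch = Δα·L·ΔT = 15.2×10⁻⁶ × 244.0 mm × 205.0 K = 760 µm.

760 µm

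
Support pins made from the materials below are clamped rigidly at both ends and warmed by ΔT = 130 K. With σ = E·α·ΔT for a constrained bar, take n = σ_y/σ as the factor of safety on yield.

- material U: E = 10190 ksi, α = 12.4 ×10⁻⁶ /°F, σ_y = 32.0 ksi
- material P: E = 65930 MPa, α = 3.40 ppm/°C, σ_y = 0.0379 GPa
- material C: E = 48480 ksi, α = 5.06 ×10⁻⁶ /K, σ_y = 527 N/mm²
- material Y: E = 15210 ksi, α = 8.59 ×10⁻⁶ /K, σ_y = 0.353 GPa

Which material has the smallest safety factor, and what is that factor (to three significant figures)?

Converting E to GPa, α to ×10⁻⁶/K, σ_y to MPa, then σ and n for each:
  material U: E = 70.26, α = 22.3, σ_y = 220.6 → σ = 204 MPa, n = 1.08
  material P: E = 65.93, α = 3.40, σ_y = 37.90 → σ = 29.1 MPa, n = 1.30
  material C: E = 334.3, α = 5.06, σ_y = 527.0 → σ = 220 MPa, n = 2.40
  material Y: E = 104.9, α = 8.59, σ_y = 353.0 → σ = 117 MPa, n = 3.01
The minimum is material U at n = 1.08.

material U, n = 1.08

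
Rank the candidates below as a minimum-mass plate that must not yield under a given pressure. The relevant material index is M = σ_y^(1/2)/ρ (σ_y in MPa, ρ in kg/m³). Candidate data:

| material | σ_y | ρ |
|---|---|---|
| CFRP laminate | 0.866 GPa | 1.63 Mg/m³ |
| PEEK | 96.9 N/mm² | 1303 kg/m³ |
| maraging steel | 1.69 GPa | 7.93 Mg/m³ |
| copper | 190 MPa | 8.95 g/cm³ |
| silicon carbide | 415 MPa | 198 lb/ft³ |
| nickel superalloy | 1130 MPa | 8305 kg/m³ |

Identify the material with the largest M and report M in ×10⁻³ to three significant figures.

CFRP laminate, M = 18.1×10⁻³

In SI units:
  CFRP laminate: σ_y = 866.0 MPa, ρ = 1630 kg/m³
  PEEK: σ_y = 96.90 MPa, ρ = 1303 kg/m³
  maraging steel: σ_y = 1690 MPa, ρ = 7930 kg/m³
  copper: σ_y = 190.0 MPa, ρ = 8950 kg/m³
  silicon carbide: σ_y = 415.0 MPa, ρ = 3172 kg/m³
  nickel superalloy: σ_y = 1130 MPa, ρ = 8305 kg/m³
  CFRP laminate: M = 18.1×10⁻³
  PEEK: M = 7.55×10⁻³
  silicon carbide: M = 6.42×10⁻³
  maraging steel: M = 5.18×10⁻³
  nickel superalloy: M = 4.05×10⁻³
  copper: M = 1.54×10⁻³
CFRP laminate has the largest M.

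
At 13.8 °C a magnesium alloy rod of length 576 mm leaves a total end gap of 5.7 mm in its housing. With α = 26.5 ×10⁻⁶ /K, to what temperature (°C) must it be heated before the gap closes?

387 °C

α·L₀·ΔT = 5.7 mm ⇒ ΔT = 5.7 / (26.5×10⁻⁶ × 576.0) = 373.4 K.
T = 13.8 + 373.4 = 387.2 °C.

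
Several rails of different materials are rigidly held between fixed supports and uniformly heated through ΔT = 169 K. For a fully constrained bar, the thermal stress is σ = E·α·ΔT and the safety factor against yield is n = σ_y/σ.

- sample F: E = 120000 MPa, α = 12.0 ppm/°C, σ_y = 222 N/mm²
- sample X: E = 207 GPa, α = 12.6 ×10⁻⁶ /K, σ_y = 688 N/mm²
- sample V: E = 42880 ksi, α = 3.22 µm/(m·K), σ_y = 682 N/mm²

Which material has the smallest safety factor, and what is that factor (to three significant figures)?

sample F, n = 0.912

With everything in SI (GPa, ×10⁻⁶/K, MPa):
  sample F: E = 120.0, α = 12.0, σ_y = 222.0 → σ = 243 MPa, n = 0.912
  sample X: E = 207.0, α = 12.6, σ_y = 688.0 → σ = 441 MPa, n = 1.56
  sample V: E = 295.6, α = 3.22, σ_y = 682.0 → σ = 161 MPa, n = 4.24
The minimum is sample F at n = 0.912.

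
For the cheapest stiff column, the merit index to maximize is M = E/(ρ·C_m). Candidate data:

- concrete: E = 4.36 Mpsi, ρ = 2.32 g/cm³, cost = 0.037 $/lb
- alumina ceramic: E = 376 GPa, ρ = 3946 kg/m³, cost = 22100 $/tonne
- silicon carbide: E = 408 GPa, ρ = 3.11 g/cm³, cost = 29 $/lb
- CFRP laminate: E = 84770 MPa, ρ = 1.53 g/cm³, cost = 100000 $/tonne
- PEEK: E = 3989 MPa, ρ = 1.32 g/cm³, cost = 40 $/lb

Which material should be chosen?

Putting every candidate on a common basis:
  concrete: E = 30.06 GPa, ρ = 2320 kg/m³, cost = 0.08157 $/kg
  alumina ceramic: E = 376.0 GPa, ρ = 3946 kg/m³, cost = 22.10 $/kg
  silicon carbide: E = 408.0 GPa, ρ = 3110 kg/m³, cost = 63.93 $/kg
  CFRP laminate: E = 84.77 GPa, ρ = 1530 kg/m³, cost = 100.0 $/kg
  PEEK: E = 3.989 GPa, ρ = 1320 kg/m³, cost = 88.18 $/kg
  concrete: M = 159 MN·m per $
  alumina ceramic: M = 4.31 MN·m per $
  silicon carbide: M = 2.05 MN·m per $
  CFRP laminate: M = 0.554 MN·m per $
  PEEK: M = 0.0343 MN·m per $
Concrete has the largest M.

concrete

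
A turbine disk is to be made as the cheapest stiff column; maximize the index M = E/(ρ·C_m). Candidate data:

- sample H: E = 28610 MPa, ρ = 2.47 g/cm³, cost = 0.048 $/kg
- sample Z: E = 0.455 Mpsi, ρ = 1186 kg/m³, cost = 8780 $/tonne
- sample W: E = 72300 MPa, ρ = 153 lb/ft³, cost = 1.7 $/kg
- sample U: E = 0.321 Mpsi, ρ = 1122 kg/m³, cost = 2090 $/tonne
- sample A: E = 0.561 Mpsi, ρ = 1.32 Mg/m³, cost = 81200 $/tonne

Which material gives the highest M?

sample H

Putting every candidate on a common basis:
  sample H: E = 28.61 GPa, ρ = 2470 kg/m³, cost = 0.04800 $/kg
  sample Z: E = 3.137 GPa, ρ = 1186 kg/m³, cost = 8.780 $/kg
  sample W: E = 72.30 GPa, ρ = 2451 kg/m³, cost = 1.700 $/kg
  sample U: E = 2.213 GPa, ρ = 1122 kg/m³, cost = 2.090 $/kg
  sample A: E = 3.868 GPa, ρ = 1320 kg/m³, cost = 81.20 $/kg
  sample H: M = 241 MN·m per $
  sample W: M = 17.4 MN·m per $
  sample U: M = 0.944 MN·m per $
  sample Z: M = 0.301 MN·m per $
  sample A: M = 0.0361 MN·m per $
Sample H has the largest M.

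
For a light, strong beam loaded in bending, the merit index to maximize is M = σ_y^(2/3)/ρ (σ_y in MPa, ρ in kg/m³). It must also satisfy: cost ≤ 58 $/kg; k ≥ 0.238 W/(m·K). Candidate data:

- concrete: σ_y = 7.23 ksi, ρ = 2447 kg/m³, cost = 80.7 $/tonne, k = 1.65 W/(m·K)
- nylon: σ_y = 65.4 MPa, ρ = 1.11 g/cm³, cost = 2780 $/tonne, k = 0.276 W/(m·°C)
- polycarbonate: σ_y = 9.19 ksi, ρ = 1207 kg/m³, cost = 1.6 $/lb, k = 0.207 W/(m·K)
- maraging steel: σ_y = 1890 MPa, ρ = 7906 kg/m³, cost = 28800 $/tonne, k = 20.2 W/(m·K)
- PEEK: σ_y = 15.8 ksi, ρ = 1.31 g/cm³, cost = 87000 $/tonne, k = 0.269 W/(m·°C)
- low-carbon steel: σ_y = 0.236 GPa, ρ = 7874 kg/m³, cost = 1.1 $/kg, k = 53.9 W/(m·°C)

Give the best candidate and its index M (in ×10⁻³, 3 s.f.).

Screen on constraints: cost ≤ 58 $/kg; k ≥ 0.238 W/(m·K). Survivors: concrete, nylon, maraging steel, low-carbon steel.
Normalizing units and computing the index:
  concrete: σ_y = 49.85 MPa, ρ = 2447 kg/m³
  nylon: σ_y = 65.40 MPa, ρ = 1110 kg/m³
  maraging steel: σ_y = 1890 MPa, ρ = 7906 kg/m³
  low-carbon steel: σ_y = 236.0 MPa, ρ = 7874 kg/m³
  maraging steel: M = 19.3×10⁻³
  nylon: M = 14.6×10⁻³
  concrete: M = 5.54×10⁻³
  low-carbon steel: M = 4.85×10⁻³
Maraging steel ranks first.

maraging steel, M = 19.3×10⁻³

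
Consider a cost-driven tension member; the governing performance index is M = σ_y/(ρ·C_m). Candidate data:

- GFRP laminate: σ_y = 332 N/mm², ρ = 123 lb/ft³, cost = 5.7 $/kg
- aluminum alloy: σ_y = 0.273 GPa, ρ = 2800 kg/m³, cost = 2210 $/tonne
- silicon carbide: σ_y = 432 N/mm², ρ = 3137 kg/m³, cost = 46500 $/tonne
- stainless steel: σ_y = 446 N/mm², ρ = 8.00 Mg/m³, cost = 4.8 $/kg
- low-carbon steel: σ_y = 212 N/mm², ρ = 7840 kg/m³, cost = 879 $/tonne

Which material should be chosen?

After converting to SI:
  GFRP laminate: σ_y = 332.0 MPa, ρ = 1970 kg/m³, cost = 5.700 $/kg
  aluminum alloy: σ_y = 273.0 MPa, ρ = 2800 kg/m³, cost = 2.210 $/kg
  silicon carbide: σ_y = 432.0 MPa, ρ = 3137 kg/m³, cost = 46.50 $/kg
  stainless steel: σ_y = 446.0 MPa, ρ = 8000 kg/m³, cost = 4.800 $/kg
  low-carbon steel: σ_y = 212.0 MPa, ρ = 7840 kg/m³, cost = 0.8790 $/kg
  aluminum alloy: M = 44.1 kN·m per $
  low-carbon steel: M = 30.8 kN·m per $
  GFRP laminate: M = 29.6 kN·m per $
  stainless steel: M = 11.6 kN·m per $
  silicon carbide: M = 2.96 kN·m per $
Aluminum alloy ranks first.

aluminum alloy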